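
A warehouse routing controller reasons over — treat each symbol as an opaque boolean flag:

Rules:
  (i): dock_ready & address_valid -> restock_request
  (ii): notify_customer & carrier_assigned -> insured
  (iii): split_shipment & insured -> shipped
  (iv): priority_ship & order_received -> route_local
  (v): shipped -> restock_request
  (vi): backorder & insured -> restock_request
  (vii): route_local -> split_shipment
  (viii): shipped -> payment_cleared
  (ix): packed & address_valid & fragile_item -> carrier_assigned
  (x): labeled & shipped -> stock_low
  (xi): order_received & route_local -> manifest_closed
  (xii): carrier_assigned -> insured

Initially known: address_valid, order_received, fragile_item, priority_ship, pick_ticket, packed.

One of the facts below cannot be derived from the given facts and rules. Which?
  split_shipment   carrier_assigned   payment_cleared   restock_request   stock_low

Round 1 — (iv), (ix), derive route_local, carrier_assigned.
Round 2 — (vii), (xi), (xii), derive split_shipment, manifest_closed, insured.
Round 3 — (iii), derive shipped.
Round 4 — (v), (viii), derive restock_request, payment_cleared.
Derived: restock_request (round 4), payment_cleared (round 4), carrier_assigned (round 1), split_shipment (round 2). stock_low never appears in any round.

stock_low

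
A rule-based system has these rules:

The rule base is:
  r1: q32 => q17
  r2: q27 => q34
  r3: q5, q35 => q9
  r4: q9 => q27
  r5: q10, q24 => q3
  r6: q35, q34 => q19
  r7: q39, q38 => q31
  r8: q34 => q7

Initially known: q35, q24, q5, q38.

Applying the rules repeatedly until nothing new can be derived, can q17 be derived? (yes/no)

no

Round 1: r3 [q5, q35 => q9]. New: q9.
Round 2: r4 [q9 => q27]. New: q27.
Round 3: r2 [q27 => q34]. New: q34.
Round 4: r6 [q35, q34 => q19]; r8 [q34 => q7]. New: q19, q7.
Fixed point reached. q17 is concluded only by r1; r1 needs q32 (never derived).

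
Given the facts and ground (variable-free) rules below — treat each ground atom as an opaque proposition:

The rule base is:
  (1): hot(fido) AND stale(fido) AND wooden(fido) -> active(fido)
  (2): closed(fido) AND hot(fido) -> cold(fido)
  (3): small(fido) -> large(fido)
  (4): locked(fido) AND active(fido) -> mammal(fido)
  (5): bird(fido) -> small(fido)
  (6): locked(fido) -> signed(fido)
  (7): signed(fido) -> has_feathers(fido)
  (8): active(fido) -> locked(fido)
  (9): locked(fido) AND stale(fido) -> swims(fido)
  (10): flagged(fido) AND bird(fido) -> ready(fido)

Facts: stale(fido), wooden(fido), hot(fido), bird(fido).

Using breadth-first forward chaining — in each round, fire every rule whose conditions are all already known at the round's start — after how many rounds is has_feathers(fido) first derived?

4

Round 1: (1) [hot(fido) AND stale(fido) AND wooden(fido) -> active(fido)]; (5) [bird(fido) -> small(fido)]. Adds active(fido), small(fido).
Round 2: (3) [small(fido) -> large(fido)]; (8) [active(fido) -> locked(fido)]. Adds large(fido), locked(fido).
Round 3: (4) [locked(fido) AND active(fido) -> mammal(fido)]; (6) [locked(fido) -> signed(fido)]; (9) [locked(fido) AND stale(fido) -> swims(fido)]. Adds mammal(fido), signed(fido), swims(fido).
Round 4: (7) [signed(fido) -> has_feathers(fido)]. Adds has_feathers(fido).
has_feathers(fido) first appears in round 4.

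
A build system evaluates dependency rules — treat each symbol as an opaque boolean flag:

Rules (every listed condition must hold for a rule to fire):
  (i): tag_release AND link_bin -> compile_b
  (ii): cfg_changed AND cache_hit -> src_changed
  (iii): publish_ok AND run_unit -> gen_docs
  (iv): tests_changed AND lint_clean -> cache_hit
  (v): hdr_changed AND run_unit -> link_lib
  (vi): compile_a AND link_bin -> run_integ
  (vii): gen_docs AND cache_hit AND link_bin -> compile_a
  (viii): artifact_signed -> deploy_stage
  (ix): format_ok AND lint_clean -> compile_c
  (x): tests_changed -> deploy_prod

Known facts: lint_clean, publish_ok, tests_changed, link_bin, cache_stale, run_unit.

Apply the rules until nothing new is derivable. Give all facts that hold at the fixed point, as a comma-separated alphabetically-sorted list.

Round 1: (iii) [publish_ok AND run_unit -> gen_docs]; (iv) [tests_changed AND lint_clean -> cache_hit]; (x) [tests_changed -> deploy_prod]. New: gen_docs, cache_hit, deploy_prod.
Round 2: (vii) [gen_docs AND cache_hit AND link_bin -> compile_a]. New: compile_a.
Round 3: (vi) [compile_a AND link_bin -> run_integ]. New: run_integ.

cache_hit, cache_stale, compile_a, deploy_prod, gen_docs, link_bin, lint_clean, publish_ok, run_integ, run_unit, tests_changed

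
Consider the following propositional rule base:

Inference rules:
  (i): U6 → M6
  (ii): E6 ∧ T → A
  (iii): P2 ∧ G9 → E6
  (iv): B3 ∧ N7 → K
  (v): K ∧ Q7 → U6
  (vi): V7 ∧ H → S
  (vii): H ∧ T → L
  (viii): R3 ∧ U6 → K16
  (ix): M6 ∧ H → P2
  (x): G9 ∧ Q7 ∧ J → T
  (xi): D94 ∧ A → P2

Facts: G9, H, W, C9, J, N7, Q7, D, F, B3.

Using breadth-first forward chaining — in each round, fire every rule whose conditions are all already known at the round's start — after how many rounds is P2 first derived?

Round 1 — (iv), (x), derive K, T.
Round 2 — (v), (vii), derive U6, L.
Round 3 — (i), derive M6.
Round 4 — (ix), derive P2.
P2 first appears in round 4.

4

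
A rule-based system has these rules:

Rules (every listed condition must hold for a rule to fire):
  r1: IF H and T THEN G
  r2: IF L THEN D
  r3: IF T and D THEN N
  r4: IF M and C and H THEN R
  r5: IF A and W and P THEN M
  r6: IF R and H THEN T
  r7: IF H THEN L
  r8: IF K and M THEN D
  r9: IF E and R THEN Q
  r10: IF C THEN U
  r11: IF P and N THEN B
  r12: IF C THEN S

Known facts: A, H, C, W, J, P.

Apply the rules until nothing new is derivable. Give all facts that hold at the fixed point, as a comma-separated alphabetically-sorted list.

A, B, C, D, G, H, J, L, M, N, P, R, S, T, U, W

Round 1: r5 [IF A and W and P THEN M]; r7 [IF H THEN L]; r10 [IF C THEN U]; r12 [IF C THEN S]. New: M, L, U, S.
Round 2: r2 [IF L THEN D]; r4 [IF M and C and H THEN R]. New: D, R.
Round 3: r6 [IF R and H THEN T]. New: T.
Round 4: r1 [IF H and T THEN G]; r3 [IF T and D THEN N]. New: G, N.
Round 5: r11 [IF P and N THEN B]. New: B.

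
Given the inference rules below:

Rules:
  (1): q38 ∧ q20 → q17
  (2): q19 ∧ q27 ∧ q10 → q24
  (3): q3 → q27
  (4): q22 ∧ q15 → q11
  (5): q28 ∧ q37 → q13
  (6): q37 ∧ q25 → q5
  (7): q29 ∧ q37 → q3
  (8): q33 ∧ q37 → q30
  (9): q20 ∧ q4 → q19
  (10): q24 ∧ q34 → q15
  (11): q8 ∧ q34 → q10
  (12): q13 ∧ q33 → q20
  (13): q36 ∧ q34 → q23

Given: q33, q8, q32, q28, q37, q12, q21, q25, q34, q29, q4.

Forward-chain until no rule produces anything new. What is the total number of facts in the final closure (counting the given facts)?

21

Round 1: (5) [q28 ∧ q37 → q13]; (6) [q37 ∧ q25 → q5]; (7) [q29 ∧ q37 → q3]; (8) [q33 ∧ q37 → q30]; (11) [q8 ∧ q34 → q10]. Adds q13, q5, q3, q30, q10.
Round 2: (3) [q3 → q27]; (12) [q13 ∧ q33 → q20]. Adds q27, q20.
Round 3: (9) [q20 ∧ q4 → q19]. Adds q19.
Round 4: (2) [q19 ∧ q27 ∧ q10 → q24]. Adds q24.
Round 5: (10) [q24 ∧ q34 → q15]. Adds q15.
Closure: {q10, q12, q13, q15, q19, q20, q21, q24, q25, q27, q28, q29, q3, q30, q32, q33, q34, q37, q4, q5, q8} — 21 facts.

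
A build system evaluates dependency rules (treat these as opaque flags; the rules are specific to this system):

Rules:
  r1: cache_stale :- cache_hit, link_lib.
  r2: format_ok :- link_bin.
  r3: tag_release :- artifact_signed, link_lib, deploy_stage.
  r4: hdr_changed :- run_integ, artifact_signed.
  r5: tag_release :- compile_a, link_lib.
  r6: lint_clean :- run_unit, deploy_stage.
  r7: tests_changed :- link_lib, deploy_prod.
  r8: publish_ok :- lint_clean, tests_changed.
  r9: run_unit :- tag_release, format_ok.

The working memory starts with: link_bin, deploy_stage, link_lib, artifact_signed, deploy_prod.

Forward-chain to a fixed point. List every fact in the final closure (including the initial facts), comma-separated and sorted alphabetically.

Round 1 fires r2, r3, r7, giving format_ok, tag_release, tests_changed.
Round 2 fires r9, giving run_unit.
Round 3 fires r6, giving lint_clean.
Round 4 fires r8, giving publish_ok.

artifact_signed, deploy_prod, deploy_stage, format_ok, link_bin, link_lib, lint_clean, publish_ok, run_unit, tag_release, tests_changed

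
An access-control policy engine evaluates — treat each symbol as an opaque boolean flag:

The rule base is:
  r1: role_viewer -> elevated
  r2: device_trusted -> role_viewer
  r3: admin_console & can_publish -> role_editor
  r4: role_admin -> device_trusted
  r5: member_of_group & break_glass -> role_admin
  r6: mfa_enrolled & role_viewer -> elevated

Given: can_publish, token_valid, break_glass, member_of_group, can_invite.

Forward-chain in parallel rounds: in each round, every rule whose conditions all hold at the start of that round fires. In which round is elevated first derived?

4

Round 1: r5 [member_of_group & break_glass -> role_admin]. New: role_admin.
Round 2: r4 [role_admin -> device_trusted]. New: device_trusted.
Round 3: r2 [device_trusted -> role_viewer]. New: role_viewer.
Round 4: r1 [role_viewer -> elevated]. New: elevated.
elevated first appears in round 4.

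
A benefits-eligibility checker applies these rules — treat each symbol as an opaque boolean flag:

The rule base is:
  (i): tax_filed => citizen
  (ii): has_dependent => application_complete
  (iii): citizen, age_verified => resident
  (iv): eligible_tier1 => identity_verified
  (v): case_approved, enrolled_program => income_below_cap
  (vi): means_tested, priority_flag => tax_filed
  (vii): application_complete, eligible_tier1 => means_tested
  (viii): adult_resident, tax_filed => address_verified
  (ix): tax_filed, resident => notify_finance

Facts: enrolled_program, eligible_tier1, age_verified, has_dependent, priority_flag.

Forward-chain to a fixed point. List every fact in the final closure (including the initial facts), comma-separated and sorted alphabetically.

[1] (ii) [has_dependent => application_complete]; (iv) [eligible_tier1 => identity_verified]. ⇒ new: application_complete, identity_verified.
[2] (vii) [application_complete, eligible_tier1 => means_tested]. ⇒ new: means_tested.
[3] (vi) [means_tested, priority_flag => tax_filed]. ⇒ new: tax_filed.
[4] (i) [tax_filed => citizen]. ⇒ new: citizen.
[5] (iii) [citizen, age_verified => resident]. ⇒ new: resident.
[6] (ix) [tax_filed, resident => notify_finance]. ⇒ new: notify_finance.

age_verified, application_complete, citizen, eligible_tier1, enrolled_program, has_dependent, identity_verified, means_tested, notify_finance, priority_flag, resident, tax_filed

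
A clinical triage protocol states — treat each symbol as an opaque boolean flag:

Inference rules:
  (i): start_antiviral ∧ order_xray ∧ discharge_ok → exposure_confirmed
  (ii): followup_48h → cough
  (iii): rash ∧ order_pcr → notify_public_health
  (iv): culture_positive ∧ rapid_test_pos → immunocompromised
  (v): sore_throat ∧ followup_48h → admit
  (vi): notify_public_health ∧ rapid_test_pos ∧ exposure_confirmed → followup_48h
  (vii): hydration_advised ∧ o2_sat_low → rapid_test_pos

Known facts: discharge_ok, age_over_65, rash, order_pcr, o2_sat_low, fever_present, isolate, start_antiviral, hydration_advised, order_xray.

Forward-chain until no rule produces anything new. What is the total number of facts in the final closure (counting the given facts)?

15

[1] (i) [start_antiviral ∧ order_xray ∧ discharge_ok → exposure_confirmed]; (iii) [rash ∧ order_pcr → notify_public_health]; (vii) [hydration_advised ∧ o2_sat_low → rapid_test_pos]. ⇒ new: exposure_confirmed, notify_public_health, rapid_test_pos.
[2] (vi) [notify_public_health ∧ rapid_test_pos ∧ exposure_confirmed → followup_48h]. ⇒ new: followup_48h.
[3] (ii) [followup_48h → cough]. ⇒ new: cough.
Closure: {age_over_65, cough, discharge_ok, exposure_confirmed, fever_present, followup_48h, hydration_advised, isolate, notify_public_health, o2_sat_low, order_pcr, order_xray, rapid_test_pos, rash, start_antiviral} — 15 facts.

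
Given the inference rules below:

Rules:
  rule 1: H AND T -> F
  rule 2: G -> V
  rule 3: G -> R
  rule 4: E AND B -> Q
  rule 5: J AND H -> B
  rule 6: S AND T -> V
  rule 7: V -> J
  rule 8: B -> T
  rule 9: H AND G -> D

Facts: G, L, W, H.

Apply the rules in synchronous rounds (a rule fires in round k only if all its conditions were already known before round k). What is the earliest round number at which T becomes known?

Round 1 — rule 2, rule 3, rule 9, derive V, R, D.
Round 2 — rule 7, derive J.
Round 3 — rule 5, derive B.
Round 4 — rule 8, derive T.
T first appears in round 4.

4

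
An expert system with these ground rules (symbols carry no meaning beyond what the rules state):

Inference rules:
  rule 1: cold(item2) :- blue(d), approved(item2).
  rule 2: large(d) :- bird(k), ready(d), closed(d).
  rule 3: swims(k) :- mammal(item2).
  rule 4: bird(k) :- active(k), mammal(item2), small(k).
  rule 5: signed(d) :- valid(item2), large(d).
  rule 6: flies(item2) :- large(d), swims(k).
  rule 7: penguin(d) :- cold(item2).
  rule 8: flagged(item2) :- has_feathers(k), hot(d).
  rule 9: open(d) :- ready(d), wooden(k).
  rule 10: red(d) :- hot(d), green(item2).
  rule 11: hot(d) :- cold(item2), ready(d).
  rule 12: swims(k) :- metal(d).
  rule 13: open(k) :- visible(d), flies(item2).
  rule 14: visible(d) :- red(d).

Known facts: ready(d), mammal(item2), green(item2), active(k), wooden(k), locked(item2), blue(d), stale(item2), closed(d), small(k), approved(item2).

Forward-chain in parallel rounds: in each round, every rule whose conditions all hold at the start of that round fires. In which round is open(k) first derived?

[1] rule 1 [cold(item2) :- blue(d), approved(item2).]; rule 3 [swims(k) :- mammal(item2).]; rule 4 [bird(k) :- active(k), mammal(item2), small(k).]; rule 9 [open(d) :- ready(d), wooden(k).]. ⇒ new: cold(item2), swims(k), bird(k), open(d).
[2] rule 2 [large(d) :- bird(k), ready(d), closed(d).]; rule 7 [penguin(d) :- cold(item2).]; rule 11 [hot(d) :- cold(item2), ready(d).]. ⇒ new: large(d), penguin(d), hot(d).
[3] rule 6 [flies(item2) :- large(d), swims(k).]; rule 10 [red(d) :- hot(d), green(item2).]. ⇒ new: flies(item2), red(d).
[4] rule 14 [visible(d) :- red(d).]. ⇒ new: visible(d).
[5] rule 13 [open(k) :- visible(d), flies(item2).]. ⇒ new: open(k).
open(k) first appears in round 5.

5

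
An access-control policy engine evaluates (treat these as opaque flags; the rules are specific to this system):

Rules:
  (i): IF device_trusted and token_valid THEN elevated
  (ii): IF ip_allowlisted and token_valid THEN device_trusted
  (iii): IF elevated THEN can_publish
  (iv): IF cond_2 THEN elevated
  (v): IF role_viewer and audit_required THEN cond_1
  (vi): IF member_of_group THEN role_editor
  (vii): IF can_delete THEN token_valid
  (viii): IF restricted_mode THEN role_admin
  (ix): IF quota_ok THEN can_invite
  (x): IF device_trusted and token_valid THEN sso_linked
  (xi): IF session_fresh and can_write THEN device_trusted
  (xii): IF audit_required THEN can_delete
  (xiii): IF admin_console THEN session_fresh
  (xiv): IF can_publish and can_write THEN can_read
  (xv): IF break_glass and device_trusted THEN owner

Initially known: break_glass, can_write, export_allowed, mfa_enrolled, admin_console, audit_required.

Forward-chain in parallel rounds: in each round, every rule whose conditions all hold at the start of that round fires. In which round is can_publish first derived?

4

Round 1 — (xii), (xiii), derive can_delete, session_fresh.
Round 2 — (vii), (xi), derive token_valid, device_trusted.
Round 3 — (i), (x), (xv), derive elevated, sso_linked, owner.
Round 4 — (iii), derive can_publish.
can_publish first appears in round 4.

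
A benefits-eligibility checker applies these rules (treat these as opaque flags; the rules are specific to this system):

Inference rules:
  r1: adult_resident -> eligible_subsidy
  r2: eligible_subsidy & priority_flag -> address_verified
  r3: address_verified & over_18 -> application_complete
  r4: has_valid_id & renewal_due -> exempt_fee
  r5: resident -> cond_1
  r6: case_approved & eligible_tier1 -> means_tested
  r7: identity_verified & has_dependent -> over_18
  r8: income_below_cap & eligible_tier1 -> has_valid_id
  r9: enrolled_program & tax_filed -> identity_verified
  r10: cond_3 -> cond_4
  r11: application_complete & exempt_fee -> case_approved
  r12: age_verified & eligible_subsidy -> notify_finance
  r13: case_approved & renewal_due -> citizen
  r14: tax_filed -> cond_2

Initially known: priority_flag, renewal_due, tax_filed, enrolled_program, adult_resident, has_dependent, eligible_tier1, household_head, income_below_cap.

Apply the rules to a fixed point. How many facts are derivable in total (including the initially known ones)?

20

Round 1: r1 [adult_resident -> eligible_subsidy]; r8 [income_below_cap & eligible_tier1 -> has_valid_id]; r9 [enrolled_program & tax_filed -> identity_verified]; r14 [tax_filed -> cond_2]. Adds eligible_subsidy, has_valid_id, identity_verified, cond_2.
Round 2: r2 [eligible_subsidy & priority_flag -> address_verified]; r4 [has_valid_id & renewal_due -> exempt_fee]; r7 [identity_verified & has_dependent -> over_18]. Adds address_verified, exempt_fee, over_18.
Round 3: r3 [address_verified & over_18 -> application_complete]. Adds application_complete.
Round 4: r11 [application_complete & exempt_fee -> case_approved]. Adds case_approved.
Round 5: r6 [case_approved & eligible_tier1 -> means_tested]; r13 [case_approved & renewal_due -> citizen]. Adds means_tested, citizen.
Closure: {address_verified, adult_resident, application_complete, case_approved, citizen, cond_2, eligible_subsidy, eligible_tier1, enrolled_program, exempt_fee, has_dependent, has_valid_id, household_head, identity_verified, income_below_cap, means_tested, over_18, priority_flag, renewal_due, tax_filed} — 20 facts.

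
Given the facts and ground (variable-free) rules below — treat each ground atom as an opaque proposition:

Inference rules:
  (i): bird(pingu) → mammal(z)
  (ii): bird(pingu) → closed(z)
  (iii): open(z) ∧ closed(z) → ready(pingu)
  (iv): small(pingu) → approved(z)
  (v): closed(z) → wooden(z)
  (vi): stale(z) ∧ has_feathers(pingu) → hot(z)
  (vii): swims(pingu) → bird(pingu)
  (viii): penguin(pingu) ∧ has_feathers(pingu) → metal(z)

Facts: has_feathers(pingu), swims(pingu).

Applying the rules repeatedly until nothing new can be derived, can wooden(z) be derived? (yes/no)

Round 1: (vii) [swims(pingu) → bird(pingu)]. New: bird(pingu).
Round 2: (i) [bird(pingu) → mammal(z)]; (ii) [bird(pingu) → closed(z)]. New: mammal(z), closed(z).
Round 3: (v) [closed(z) → wooden(z)]. New: wooden(z).
wooden(z) appears in round 3, so it is derivable.

yes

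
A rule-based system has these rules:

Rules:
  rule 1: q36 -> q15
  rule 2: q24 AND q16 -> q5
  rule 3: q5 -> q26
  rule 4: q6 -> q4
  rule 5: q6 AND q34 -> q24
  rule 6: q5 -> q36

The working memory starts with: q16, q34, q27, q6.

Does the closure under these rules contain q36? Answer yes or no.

Round 1: rule 4 [q6 -> q4]; rule 5 [q6 AND q34 -> q24]. New: q4, q24.
Round 2: rule 2 [q24 AND q16 -> q5]. New: q5.
Round 3: rule 3 [q5 -> q26]; rule 6 [q5 -> q36]. New: q26, q36.
Round 4: rule 1 [q36 -> q15]. New: q15.
q36 appears in round 3, so it is derivable.

yes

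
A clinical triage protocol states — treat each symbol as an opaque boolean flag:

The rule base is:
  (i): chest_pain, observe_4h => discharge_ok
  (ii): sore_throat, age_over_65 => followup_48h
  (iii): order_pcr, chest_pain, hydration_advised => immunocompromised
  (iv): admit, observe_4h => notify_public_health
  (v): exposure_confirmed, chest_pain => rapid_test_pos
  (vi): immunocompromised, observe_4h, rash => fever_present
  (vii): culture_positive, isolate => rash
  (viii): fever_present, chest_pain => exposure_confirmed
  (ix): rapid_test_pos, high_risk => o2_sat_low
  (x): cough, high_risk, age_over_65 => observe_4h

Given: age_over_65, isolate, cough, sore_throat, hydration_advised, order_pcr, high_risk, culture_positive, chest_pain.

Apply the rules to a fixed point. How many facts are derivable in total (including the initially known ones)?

18

Round 1 fires (ii), (iii), (vii), (x), giving followup_48h, immunocompromised, rash, observe_4h.
Round 2 fires (i), (vi), giving discharge_ok, fever_present.
Round 3 fires (viii), giving exposure_confirmed.
Round 4 fires (v), giving rapid_test_pos.
Round 5 fires (ix), giving o2_sat_low.
Closure: {age_over_65, chest_pain, cough, culture_positive, discharge_ok, exposure_confirmed, fever_present, followup_48h, high_risk, hydration_advised, immunocompromised, isolate, o2_sat_low, observe_4h, order_pcr, rapid_test_pos, rash, sore_throat} — 18 facts.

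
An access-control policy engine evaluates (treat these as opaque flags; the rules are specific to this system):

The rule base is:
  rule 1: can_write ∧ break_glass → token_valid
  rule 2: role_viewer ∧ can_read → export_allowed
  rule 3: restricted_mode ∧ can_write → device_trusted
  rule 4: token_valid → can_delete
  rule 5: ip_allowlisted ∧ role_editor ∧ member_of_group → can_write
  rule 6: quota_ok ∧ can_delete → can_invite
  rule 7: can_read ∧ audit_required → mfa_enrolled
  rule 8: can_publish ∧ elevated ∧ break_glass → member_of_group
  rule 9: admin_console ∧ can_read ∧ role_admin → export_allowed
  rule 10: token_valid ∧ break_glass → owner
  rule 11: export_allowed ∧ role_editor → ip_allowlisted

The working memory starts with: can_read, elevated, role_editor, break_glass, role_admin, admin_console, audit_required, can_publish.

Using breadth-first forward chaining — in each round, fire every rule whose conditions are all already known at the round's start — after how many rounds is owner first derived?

5

Round 1 fires rule 7, rule 8, rule 9, giving mfa_enrolled, member_of_group, export_allowed.
Round 2 fires rule 11, giving ip_allowlisted.
Round 3 fires rule 5, giving can_write.
Round 4 fires rule 1, giving token_valid.
Round 5 fires rule 4, rule 10, giving can_delete, owner.
owner first appears in round 5.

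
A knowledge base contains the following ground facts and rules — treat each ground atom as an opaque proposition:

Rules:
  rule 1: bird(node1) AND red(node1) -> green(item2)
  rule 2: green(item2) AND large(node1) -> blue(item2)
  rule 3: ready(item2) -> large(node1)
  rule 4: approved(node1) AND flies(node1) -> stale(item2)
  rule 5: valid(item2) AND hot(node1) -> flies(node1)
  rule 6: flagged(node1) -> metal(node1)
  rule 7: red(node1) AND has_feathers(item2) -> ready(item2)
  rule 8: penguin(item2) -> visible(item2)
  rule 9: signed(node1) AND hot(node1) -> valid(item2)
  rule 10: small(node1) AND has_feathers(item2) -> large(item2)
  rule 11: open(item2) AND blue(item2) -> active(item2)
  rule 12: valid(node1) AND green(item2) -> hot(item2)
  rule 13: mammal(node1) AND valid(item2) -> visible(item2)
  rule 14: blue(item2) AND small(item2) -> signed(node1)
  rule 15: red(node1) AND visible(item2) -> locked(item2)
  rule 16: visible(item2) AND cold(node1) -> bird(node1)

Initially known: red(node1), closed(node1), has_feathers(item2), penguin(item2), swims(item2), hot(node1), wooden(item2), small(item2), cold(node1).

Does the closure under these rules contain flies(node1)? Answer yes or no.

Round 1: rule 7 [red(node1) AND has_feathers(item2) -> ready(item2)]; rule 8 [penguin(item2) -> visible(item2)]. Adds ready(item2), visible(item2).
Round 2: rule 3 [ready(item2) -> large(node1)]; rule 15 [red(node1) AND visible(item2) -> locked(item2)]; rule 16 [visible(item2) AND cold(node1) -> bird(node1)]. Adds large(node1), locked(item2), bird(node1).
Round 3: rule 1 [bird(node1) AND red(node1) -> green(item2)]. Adds green(item2).
Round 4: rule 2 [green(item2) AND large(node1) -> blue(item2)]. Adds blue(item2).
Round 5: rule 14 [blue(item2) AND small(item2) -> signed(node1)]. Adds signed(node1).
Round 6: rule 9 [signed(node1) AND hot(node1) -> valid(item2)]. Adds valid(item2).
Round 7: rule 5 [valid(item2) AND hot(node1) -> flies(node1)]. Adds flies(node1).
flies(node1) appears in round 7, so it is derivable.

yes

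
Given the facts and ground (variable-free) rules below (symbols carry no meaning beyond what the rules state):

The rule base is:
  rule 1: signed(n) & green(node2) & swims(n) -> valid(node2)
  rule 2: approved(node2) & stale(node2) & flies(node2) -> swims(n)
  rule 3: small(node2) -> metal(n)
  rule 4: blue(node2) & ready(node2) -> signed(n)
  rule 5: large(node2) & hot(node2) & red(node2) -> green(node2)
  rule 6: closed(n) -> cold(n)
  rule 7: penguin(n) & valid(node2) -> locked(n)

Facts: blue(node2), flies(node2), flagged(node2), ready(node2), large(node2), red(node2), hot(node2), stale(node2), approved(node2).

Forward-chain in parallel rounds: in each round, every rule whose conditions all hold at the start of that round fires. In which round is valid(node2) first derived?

2

Round 1 — rule 2, rule 4, rule 5, derive swims(n), signed(n), green(node2).
Round 2 — rule 1, derive valid(node2).
valid(node2) first appears in round 2.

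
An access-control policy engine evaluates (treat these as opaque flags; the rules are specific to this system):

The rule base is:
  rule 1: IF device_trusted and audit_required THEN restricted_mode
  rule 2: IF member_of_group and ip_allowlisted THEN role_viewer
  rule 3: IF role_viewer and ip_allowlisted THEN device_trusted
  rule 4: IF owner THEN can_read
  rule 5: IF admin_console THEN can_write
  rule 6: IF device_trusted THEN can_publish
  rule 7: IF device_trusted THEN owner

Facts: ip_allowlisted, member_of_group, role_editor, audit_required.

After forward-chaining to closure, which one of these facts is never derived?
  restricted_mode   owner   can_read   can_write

Round 1 — rule 2, derive role_viewer.
Round 2 — rule 3, derive device_trusted.
Round 3 — rule 1, rule 6, rule 7, derive restricted_mode, can_publish, owner.
Round 4 — rule 4, derive can_read.
Derived: owner (round 3), restricted_mode (round 3), can_read (round 4). can_write never appears in any round.

can_write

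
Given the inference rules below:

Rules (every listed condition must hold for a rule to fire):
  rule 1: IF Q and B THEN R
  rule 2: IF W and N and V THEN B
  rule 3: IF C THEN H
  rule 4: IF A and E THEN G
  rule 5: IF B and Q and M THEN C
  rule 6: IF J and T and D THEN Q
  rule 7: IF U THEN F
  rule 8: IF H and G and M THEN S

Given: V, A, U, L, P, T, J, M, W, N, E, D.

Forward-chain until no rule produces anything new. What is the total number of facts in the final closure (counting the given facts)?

Round 1: rule 2 [IF W and N and V THEN B]; rule 4 [IF A and E THEN G]; rule 6 [IF J and T and D THEN Q]; rule 7 [IF U THEN F]. New: B, G, Q, F.
Round 2: rule 1 [IF Q and B THEN R]; rule 5 [IF B and Q and M THEN C]. New: R, C.
Round 3: rule 3 [IF C THEN H]. New: H.
Round 4: rule 8 [IF H and G and M THEN S]. New: S.
Closure: {A, B, C, D, E, F, G, H, J, L, M, N, P, Q, R, S, T, U, V, W} — 20 facts.

20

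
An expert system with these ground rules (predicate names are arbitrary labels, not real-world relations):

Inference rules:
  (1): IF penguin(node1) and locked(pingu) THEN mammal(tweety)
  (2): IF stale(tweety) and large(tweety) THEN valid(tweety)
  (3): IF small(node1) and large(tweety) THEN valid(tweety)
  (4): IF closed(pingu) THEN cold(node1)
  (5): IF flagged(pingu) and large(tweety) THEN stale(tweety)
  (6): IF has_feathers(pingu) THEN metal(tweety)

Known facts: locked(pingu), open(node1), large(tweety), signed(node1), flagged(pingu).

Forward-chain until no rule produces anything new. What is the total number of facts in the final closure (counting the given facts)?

7

Round 1 — (5), derive stale(tweety).
Round 2 — (2), derive valid(tweety).
Closure: {flagged(pingu), large(tweety), locked(pingu), open(node1), signed(node1), stale(tweety), valid(tweety)} — 7 facts.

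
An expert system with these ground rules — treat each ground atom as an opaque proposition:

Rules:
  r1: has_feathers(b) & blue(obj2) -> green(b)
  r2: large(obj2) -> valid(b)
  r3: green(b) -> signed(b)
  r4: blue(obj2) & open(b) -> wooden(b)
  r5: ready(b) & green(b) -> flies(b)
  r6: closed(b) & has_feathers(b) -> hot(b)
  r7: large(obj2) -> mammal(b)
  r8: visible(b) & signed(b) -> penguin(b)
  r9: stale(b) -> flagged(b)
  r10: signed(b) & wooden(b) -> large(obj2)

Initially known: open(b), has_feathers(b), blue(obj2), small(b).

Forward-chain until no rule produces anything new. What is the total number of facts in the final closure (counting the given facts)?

10

Round 1 fires r1, r4, giving green(b), wooden(b).
Round 2 fires r3, giving signed(b).
Round 3 fires r10, giving large(obj2).
Round 4 fires r2, r7, giving valid(b), mammal(b).
Closure: {blue(obj2), green(b), has_feathers(b), large(obj2), mammal(b), open(b), signed(b), small(b), valid(b), wooden(b)} — 10 facts.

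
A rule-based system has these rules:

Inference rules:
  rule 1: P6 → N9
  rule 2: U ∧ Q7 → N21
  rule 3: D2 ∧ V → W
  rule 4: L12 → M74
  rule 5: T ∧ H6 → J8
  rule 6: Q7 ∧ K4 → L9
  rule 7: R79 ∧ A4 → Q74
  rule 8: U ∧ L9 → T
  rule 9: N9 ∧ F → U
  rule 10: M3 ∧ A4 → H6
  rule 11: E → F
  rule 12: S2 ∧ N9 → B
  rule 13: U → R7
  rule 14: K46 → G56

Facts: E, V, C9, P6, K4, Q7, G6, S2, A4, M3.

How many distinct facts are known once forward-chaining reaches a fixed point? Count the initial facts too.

Round 1: rule 1 [P6 → N9]; rule 6 [Q7 ∧ K4 → L9]; rule 10 [M3 ∧ A4 → H6]; rule 11 [E → F]. New: N9, L9, H6, F.
Round 2: rule 9 [N9 ∧ F → U]; rule 12 [S2 ∧ N9 → B]. New: U, B.
Round 3: rule 2 [U ∧ Q7 → N21]; rule 8 [U ∧ L9 → T]; rule 13 [U → R7]. New: N21, T, R7.
Round 4: rule 5 [T ∧ H6 → J8]. New: J8.
Closure: {A4, B, C9, E, F, G6, H6, J8, K4, L9, M3, N21, N9, P6, Q7, R7, S2, T, U, V} — 20 facts.

20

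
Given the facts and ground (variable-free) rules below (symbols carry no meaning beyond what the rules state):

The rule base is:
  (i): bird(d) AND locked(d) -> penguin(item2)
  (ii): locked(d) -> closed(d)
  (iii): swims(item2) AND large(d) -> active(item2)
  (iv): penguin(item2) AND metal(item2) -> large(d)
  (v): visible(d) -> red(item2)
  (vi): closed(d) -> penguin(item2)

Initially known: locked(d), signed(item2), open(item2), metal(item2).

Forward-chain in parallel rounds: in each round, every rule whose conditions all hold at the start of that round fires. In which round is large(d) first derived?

Round 1: (ii) [locked(d) -> closed(d)]. New: closed(d).
Round 2: (vi) [closed(d) -> penguin(item2)]. New: penguin(item2).
Round 3: (iv) [penguin(item2) AND metal(item2) -> large(d)]. New: large(d).
large(d) first appears in round 3.

3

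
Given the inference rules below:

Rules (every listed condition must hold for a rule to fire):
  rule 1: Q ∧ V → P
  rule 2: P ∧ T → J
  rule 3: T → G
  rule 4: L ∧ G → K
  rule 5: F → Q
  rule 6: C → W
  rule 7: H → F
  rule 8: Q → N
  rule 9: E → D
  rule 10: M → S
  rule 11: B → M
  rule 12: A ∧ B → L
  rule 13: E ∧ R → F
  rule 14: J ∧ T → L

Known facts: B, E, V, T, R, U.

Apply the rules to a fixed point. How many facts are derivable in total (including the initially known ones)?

Round 1: rule 3 [T → G]; rule 9 [E → D]; rule 11 [B → M]; rule 13 [E ∧ R → F]. New: G, D, M, F.
Round 2: rule 5 [F → Q]; rule 10 [M → S]. New: Q, S.
Round 3: rule 1 [Q ∧ V → P]; rule 8 [Q → N]. New: P, N.
Round 4: rule 2 [P ∧ T → J]. New: J.
Round 5: rule 14 [J ∧ T → L]. New: L.
Round 6: rule 4 [L ∧ G → K]. New: K.
Closure: {B, D, E, F, G, J, K, L, M, N, P, Q, R, S, T, U, V} — 17 facts.

17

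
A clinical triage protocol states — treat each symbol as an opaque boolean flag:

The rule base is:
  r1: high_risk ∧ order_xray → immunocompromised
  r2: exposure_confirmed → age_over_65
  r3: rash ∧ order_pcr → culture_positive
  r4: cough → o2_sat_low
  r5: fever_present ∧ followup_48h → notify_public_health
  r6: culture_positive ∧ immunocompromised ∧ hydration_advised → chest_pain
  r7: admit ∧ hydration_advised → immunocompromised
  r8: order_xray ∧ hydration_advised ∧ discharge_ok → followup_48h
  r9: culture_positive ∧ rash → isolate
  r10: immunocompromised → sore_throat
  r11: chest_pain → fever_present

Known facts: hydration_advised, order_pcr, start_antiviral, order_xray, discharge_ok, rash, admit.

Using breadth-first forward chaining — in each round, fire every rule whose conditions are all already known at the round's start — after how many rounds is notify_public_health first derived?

[1] r3 [rash ∧ order_pcr → culture_positive]; r7 [admit ∧ hydration_advised → immunocompromised]; r8 [order_xray ∧ hydration_advised ∧ discharge_ok → followup_48h]. ⇒ new: culture_positive, immunocompromised, followup_48h.
[2] r6 [culture_positive ∧ immunocompromised ∧ hydration_advised → chest_pain]; r9 [culture_positive ∧ rash → isolate]; r10 [immunocompromised → sore_throat]. ⇒ new: chest_pain, isolate, sore_throat.
[3] r11 [chest_pain → fever_present]. ⇒ new: fever_present.
[4] r5 [fever_present ∧ followup_48h → notify_public_health]. ⇒ new: notify_public_health.
notify_public_health first appears in round 4.

4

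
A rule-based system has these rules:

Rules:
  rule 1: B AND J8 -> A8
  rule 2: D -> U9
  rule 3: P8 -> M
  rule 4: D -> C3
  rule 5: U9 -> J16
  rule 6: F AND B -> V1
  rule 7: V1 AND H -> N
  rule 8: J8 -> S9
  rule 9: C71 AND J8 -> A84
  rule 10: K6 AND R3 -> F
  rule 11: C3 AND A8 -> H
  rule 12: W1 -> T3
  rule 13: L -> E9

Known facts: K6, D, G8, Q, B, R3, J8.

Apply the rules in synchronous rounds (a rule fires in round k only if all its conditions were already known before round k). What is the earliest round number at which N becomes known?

3

[1] rule 1 [B AND J8 -> A8]; rule 2 [D -> U9]; rule 4 [D -> C3]; rule 8 [J8 -> S9]; rule 10 [K6 AND R3 -> F]. ⇒ new: A8, U9, C3, S9, F.
[2] rule 5 [U9 -> J16]; rule 6 [F AND B -> V1]; rule 11 [C3 AND A8 -> H]. ⇒ new: J16, V1, H.
[3] rule 7 [V1 AND H -> N]. ⇒ new: N.
N first appears in round 3.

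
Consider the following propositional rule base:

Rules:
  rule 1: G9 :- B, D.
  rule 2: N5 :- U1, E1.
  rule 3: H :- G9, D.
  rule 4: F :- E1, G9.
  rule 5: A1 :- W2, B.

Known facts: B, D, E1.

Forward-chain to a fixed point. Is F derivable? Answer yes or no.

Round 1 — rule 1, derive G9.
Round 2 — rule 3, rule 4, derive H, F.
F appears in round 2, so it is derivable.

yes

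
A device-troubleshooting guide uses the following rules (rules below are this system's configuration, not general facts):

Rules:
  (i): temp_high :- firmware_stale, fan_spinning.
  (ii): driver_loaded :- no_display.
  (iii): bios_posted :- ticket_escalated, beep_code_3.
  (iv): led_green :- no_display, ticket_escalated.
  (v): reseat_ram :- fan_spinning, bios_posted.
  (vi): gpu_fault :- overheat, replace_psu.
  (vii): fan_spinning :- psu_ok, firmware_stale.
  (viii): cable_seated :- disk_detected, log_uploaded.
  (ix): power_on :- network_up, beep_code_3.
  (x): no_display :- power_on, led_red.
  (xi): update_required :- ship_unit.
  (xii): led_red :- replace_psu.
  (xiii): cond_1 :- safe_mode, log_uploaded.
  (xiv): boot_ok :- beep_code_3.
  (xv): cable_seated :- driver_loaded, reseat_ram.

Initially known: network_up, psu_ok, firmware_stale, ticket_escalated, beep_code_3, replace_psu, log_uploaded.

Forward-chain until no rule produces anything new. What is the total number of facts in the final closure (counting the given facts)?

Round 1: (iii) [bios_posted :- ticket_escalated, beep_code_3.]; (vii) [fan_spinning :- psu_ok, firmware_stale.]; (ix) [power_on :- network_up, beep_code_3.]; (xii) [led_red :- replace_psu.]; (xiv) [boot_ok :- beep_code_3.]. New: bios_posted, fan_spinning, power_on, led_red, boot_ok.
Round 2: (i) [temp_high :- firmware_stale, fan_spinning.]; (v) [reseat_ram :- fan_spinning, bios_posted.]; (x) [no_display :- power_on, led_red.]. New: temp_high, reseat_ram, no_display.
Round 3: (ii) [driver_loaded :- no_display.]; (iv) [led_green :- no_display, ticket_escalated.]. New: driver_loaded, led_green.
Round 4: (xv) [cable_seated :- driver_loaded, reseat_ram.]. New: cable_seated.
Closure: {beep_code_3, bios_posted, boot_ok, cable_seated, driver_loaded, fan_spinning, firmware_stale, led_green, led_red, log_uploaded, network_up, no_display, power_on, psu_ok, replace_psu, reseat_ram, temp_high, ticket_escalated} — 18 facts.

18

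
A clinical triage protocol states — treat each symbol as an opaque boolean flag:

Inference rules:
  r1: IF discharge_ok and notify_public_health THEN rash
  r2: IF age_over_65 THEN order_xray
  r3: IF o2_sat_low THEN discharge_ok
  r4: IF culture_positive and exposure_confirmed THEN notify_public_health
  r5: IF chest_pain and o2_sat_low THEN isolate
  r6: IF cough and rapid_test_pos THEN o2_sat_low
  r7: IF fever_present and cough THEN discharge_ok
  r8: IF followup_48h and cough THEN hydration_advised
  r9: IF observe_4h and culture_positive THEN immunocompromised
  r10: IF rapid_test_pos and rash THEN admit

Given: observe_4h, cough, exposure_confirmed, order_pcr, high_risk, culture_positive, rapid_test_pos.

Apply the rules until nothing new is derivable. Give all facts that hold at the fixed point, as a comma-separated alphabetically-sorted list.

admit, cough, culture_positive, discharge_ok, exposure_confirmed, high_risk, immunocompromised, notify_public_health, o2_sat_low, observe_4h, order_pcr, rapid_test_pos, rash

[1] r4 [IF culture_positive and exposure_confirmed THEN notify_public_health]; r6 [IF cough and rapid_test_pos THEN o2_sat_low]; r9 [IF observe_4h and culture_positive THEN immunocompromised]. ⇒ new: notify_public_health, o2_sat_low, immunocompromised.
[2] r3 [IF o2_sat_low THEN discharge_ok]. ⇒ new: discharge_ok.
[3] r1 [IF discharge_ok and notify_public_health THEN rash]. ⇒ new: rash.
[4] r10 [IF rapid_test_pos and rash THEN admit]. ⇒ new: admit.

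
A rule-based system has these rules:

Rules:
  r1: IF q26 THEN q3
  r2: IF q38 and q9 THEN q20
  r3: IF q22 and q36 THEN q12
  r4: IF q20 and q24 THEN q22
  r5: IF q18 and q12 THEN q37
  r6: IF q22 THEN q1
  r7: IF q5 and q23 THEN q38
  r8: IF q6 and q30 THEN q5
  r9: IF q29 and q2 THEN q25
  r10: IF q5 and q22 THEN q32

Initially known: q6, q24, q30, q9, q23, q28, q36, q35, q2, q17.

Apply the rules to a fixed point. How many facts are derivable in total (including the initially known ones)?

Round 1: r8 [IF q6 and q30 THEN q5]. Adds q5.
Round 2: r7 [IF q5 and q23 THEN q38]. Adds q38.
Round 3: r2 [IF q38 and q9 THEN q20]. Adds q20.
Round 4: r4 [IF q20 and q24 THEN q22]. Adds q22.
Round 5: r3 [IF q22 and q36 THEN q12]; r6 [IF q22 THEN q1]; r10 [IF q5 and q22 THEN q32]. Adds q12, q1, q32.
Closure: {q1, q12, q17, q2, q20, q22, q23, q24, q28, q30, q32, q35, q36, q38, q5, q6, q9} — 17 facts.

17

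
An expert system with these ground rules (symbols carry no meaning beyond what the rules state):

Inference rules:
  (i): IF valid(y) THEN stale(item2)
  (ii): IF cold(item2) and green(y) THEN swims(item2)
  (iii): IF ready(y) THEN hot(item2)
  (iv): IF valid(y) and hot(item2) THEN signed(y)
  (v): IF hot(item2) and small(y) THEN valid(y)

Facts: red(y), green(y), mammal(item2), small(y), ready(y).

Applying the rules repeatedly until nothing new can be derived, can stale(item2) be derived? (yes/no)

yes

Round 1 — (iii), derive hot(item2).
Round 2 — (v), derive valid(y).
Round 3 — (i), (iv), derive stale(item2), signed(y).
stale(item2) appears in round 3, so it is derivable.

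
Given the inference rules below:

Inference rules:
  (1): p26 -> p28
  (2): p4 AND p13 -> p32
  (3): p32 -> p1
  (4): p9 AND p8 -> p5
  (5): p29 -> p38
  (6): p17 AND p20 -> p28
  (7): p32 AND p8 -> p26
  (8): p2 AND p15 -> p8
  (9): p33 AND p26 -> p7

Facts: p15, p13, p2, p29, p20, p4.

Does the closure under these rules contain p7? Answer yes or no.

no

Round 1 fires (2), (5), (8), giving p32, p38, p8.
Round 2 fires (3), (7), giving p1, p26.
Round 3 fires (1), giving p28.
Fixed point reached. p7 is concluded only by (9); (9) needs p33 (never derived).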